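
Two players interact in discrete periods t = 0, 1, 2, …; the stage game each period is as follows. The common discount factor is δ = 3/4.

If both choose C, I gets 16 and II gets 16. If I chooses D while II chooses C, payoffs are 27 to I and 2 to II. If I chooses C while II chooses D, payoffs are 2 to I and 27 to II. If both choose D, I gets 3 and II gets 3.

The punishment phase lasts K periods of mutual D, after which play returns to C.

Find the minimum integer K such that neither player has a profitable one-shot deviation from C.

IC: δ(1−δ^K)/(1−δ) ≥ (27−16)/(16−3) = 11/13.
With δ = 3/4: need 1 − δ^K ≥ 11/13·(1−3/4)/(3/4), i.e. δ^K ≤ 0.7179.
Since (3/4)^1 = 0.7500 and (3/4)^2 = 0.5625, the smallest such K is 2.

2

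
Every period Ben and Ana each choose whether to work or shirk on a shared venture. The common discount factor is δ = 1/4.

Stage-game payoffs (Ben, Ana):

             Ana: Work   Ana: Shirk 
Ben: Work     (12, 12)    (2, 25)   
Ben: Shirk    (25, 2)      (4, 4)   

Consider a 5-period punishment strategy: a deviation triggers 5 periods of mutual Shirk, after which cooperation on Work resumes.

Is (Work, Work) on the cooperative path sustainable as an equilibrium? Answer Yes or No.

A one-shot deviation gives 25 now, then 4 for 5 periods, then back to 12.
Gain from deviating: (25−12) today; loss: (12−4) in each of the next 5 periods.
No-deviation condition: (12−4)(δ+…+δ^5) ≥ 25−12, i.e. δ+…+δ^5 ≥ 13/8.
At δ = 1/4: δ+…+δ^5 = 0.3330 < 1.6250.
So cooperation is not sustainable.

No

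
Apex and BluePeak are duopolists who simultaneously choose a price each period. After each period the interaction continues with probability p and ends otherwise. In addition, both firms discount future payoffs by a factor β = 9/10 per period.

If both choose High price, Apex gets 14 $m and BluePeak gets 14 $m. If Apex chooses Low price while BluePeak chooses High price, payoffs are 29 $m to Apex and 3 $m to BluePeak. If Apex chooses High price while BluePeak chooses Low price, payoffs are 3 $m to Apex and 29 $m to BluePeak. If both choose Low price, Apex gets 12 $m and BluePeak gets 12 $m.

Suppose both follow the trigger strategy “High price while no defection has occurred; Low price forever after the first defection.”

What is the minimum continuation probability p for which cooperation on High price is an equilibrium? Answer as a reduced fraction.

Expected continuation weight on next period's payoff is β·p = 9/10·p, which plays the role of the discount factor.
Cooperation requires 9/10·p ≥ (29−14)/(29−12) = 15/17, hence p ≥ 50/51.

50/51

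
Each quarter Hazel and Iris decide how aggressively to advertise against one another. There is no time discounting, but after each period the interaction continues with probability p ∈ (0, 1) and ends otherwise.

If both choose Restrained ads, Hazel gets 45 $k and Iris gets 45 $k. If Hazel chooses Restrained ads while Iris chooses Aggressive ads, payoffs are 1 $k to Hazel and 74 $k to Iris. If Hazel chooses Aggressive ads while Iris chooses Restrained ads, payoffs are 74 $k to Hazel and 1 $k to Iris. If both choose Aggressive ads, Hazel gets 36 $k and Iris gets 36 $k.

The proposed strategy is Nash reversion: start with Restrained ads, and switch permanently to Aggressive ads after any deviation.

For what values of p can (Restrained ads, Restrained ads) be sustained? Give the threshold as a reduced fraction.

With no time discounting, the continuation probability p plays the role of the discount factor.
Grim-trigger IC: 45/(1−p) ≥ 74 + 36p/(1−p) ⇒ p ≥ (74−45)/(74−36) = 29/38.

29/38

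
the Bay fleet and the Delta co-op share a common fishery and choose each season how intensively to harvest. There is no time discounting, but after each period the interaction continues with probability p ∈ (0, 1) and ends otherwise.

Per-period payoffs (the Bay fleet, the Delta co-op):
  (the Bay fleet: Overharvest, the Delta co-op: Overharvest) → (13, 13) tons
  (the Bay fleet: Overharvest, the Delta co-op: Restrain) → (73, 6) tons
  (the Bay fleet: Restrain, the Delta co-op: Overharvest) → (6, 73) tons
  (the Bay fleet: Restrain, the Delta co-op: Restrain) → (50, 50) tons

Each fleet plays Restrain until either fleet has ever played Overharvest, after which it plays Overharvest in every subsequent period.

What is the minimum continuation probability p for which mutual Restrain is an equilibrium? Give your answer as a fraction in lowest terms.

Expected cooperation value is 50 + p·50 + p²·50 + … = 50/(1−p); deviation gives 73 + p·13/(1−p).
50 ≥ 73(1−p) + 13p ⇒ 60p ≥ 23 ⇒ p ≥ 23/60.

23/60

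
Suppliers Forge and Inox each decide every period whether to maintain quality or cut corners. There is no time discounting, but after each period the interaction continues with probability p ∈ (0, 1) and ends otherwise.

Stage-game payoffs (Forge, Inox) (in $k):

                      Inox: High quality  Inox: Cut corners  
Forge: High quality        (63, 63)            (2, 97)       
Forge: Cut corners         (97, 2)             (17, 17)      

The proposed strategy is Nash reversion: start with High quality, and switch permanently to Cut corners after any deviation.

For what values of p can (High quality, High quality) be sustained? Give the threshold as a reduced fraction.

Expected cooperation value is 63 + p·63 + p²·63 + … = 63/(1−p); deviation gives 97 + p·17/(1−p).
63 ≥ 97(1−p) + 17p ⇒ 80p ≥ 34 ⇒ p ≥ 34/80 = 17/40.

17/40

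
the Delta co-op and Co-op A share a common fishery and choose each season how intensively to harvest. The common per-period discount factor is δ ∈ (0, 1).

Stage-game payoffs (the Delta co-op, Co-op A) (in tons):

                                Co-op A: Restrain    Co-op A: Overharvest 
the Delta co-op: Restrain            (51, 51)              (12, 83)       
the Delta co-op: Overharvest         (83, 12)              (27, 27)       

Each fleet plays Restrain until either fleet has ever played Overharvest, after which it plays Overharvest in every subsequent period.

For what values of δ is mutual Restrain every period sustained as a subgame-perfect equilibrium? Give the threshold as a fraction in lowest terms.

4/7

51/(1−δ) ≥ 83 + 27δ/(1−δ)
51 ≥ 83 − 56δ
δ ≥ 32/56 = 4/7.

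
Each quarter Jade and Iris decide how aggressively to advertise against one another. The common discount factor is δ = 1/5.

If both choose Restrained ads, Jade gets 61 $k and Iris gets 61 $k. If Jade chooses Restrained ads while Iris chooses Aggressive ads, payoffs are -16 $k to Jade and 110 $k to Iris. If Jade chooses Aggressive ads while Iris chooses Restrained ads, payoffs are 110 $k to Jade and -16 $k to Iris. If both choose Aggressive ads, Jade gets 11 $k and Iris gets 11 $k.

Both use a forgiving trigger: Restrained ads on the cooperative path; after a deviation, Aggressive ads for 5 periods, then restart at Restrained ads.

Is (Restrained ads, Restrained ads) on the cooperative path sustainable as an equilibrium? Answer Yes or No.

No

A one-shot deviation gives 110 now, then 11 for 5 periods, then back to 61.
Gain from deviating: (110−61) today; loss: (61−11) in each of the next 5 periods.
No-deviation condition: (61−11)(δ+…+δ^5) ≥ 110−61, i.e. δ+…+δ^5 ≥ 49/50.
At δ = 1/5: δ+…+δ^5 = 0.2499 < 0.9800.
So cooperation is not sustainable.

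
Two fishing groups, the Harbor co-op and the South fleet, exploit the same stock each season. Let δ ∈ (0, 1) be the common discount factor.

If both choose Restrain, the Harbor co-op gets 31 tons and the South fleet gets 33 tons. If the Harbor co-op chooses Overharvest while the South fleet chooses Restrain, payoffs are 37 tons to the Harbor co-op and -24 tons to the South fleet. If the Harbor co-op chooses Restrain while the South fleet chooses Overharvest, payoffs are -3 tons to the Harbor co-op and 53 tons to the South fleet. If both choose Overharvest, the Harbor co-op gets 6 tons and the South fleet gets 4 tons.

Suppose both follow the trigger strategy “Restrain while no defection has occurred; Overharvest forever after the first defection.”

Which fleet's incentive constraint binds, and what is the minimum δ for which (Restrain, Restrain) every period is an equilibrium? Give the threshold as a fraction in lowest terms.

For the Harbor co-op: deviation gain 37−31 = 6, per-period punishment loss 31−6 = 25. IC gives δ ≥ 6/31.
For the South fleet: gain 20, loss 29 per period, so δ ≥ 20/49.
The tighter constraint is the South fleet's, so cooperation needs δ ≥ 20/49.

the South fleet; δ ≥ 20/49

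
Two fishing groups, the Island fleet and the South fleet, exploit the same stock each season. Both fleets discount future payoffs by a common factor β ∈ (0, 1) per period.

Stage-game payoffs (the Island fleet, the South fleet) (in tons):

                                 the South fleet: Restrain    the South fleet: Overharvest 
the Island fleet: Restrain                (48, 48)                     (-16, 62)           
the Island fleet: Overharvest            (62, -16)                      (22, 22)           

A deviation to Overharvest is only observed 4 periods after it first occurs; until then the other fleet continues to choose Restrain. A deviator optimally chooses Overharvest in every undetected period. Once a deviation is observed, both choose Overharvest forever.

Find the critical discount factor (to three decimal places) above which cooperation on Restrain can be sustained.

A deviator earns 62 for 4 periods, then 22 forever; cooperating earns 48 forever. Multiplying the IC by (1−β):
48 ≥ 62(1−β^4) + 22β^4, so 40·β^4 ≥ 14 and β^4 ≥ 7/20.
β ≥ (7/20)^(1/4) ≈ 0.769.

0.769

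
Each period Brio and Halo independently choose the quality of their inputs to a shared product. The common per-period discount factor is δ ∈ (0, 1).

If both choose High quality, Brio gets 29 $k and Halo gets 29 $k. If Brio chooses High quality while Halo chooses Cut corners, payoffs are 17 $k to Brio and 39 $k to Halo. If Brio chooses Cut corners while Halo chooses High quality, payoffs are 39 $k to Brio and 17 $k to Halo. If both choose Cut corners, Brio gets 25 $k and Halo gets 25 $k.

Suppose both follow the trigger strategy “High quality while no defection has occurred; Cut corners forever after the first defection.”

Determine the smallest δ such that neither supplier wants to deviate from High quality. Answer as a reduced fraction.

5/7

One-period gain from deviating is 39 − 29 = 10. The loss is 29 − 25 = 4 in every subsequent period, with present value 4·δ/(1−δ).
Deviation is unprofitable when 4·δ/(1−δ) ≥ 10, i.e. δ/(1−δ) ≥ 5/2.
Equivalently δ ≥ 10/(10+4) = 5/7.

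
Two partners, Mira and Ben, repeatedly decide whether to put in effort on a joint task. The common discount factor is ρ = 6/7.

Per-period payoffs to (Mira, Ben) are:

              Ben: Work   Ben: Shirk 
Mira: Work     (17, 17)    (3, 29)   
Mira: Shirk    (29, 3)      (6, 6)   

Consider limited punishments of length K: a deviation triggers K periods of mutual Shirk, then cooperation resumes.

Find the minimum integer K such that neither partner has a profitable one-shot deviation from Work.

Need Σ_{k=1}^{K} ρ^k ≥ (29−17)/(17−6) = 1.0909 at ρ = 6/7.
At K = 1 the sum is 0.8571 < 1.0909; at K = 2 it is 1.5918 ≥ 1.0909.
So the minimum punishment length is K = 2.

2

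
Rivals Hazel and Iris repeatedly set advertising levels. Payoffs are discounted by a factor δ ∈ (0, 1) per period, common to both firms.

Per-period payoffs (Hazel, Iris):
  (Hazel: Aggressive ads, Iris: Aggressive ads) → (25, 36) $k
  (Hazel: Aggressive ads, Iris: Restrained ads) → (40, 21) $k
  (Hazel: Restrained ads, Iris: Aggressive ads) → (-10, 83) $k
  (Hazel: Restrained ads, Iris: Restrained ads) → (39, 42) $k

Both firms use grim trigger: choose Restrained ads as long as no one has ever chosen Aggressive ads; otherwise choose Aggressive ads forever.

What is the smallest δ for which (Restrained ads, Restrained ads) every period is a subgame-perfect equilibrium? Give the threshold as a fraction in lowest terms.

For Hazel: deviation gain 40−39 = 1, per-period punishment loss 39−25 = 14. IC gives δ ≥ 1/15.
For Iris: gain 41, loss 6 per period, so δ ≥ 41/47.
The tighter constraint is Iris's, so cooperation needs δ ≥ 41/47.

41/47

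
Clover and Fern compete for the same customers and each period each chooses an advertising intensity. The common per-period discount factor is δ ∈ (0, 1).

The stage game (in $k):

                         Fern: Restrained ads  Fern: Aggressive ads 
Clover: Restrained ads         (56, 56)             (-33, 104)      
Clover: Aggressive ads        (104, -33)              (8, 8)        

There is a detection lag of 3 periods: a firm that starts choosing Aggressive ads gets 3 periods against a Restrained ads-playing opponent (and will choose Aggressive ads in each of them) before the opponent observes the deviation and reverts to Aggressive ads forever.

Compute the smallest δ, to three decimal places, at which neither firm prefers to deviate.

The best deviation is to choose Aggressive ads for all 3 undetected periods, earning 104 each, then 8 forever once detected.
Deviation value: 104(1−δ^3)/(1−δ) + 8δ^3/(1−δ); cooperation value: 56/(1−δ).
IC: 56 ≥ 104(1−δ^3) + 8δ^3 = 104 − 96δ^3.
So δ^3 ≥ 48/96 = 1/2, giving δ ≥ (1/2)^(1/3) ≈ 0.794.

0.794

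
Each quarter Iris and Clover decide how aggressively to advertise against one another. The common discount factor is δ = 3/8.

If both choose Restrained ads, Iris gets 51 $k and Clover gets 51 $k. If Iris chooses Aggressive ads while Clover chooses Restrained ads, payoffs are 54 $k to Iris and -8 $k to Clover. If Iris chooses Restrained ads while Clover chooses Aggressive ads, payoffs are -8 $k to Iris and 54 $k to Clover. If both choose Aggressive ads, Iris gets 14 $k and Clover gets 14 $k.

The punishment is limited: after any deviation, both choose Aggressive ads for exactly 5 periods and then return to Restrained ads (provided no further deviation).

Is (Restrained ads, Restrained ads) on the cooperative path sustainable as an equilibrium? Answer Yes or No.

Yes

A one-shot deviation gives 54 now, then 14 for 5 periods, then back to 51.
Gain from deviating: (54−51) today; loss: (51−14) in each of the next 5 periods.
No-deviation condition: (51−14)(δ+…+δ^5) ≥ 54−51, i.e. δ+…+δ^5 ≥ 3/37.
At δ = 3/8: δ+…+δ^5 = 0.5956 ≥ 0.0811.
So cooperation is sustainable.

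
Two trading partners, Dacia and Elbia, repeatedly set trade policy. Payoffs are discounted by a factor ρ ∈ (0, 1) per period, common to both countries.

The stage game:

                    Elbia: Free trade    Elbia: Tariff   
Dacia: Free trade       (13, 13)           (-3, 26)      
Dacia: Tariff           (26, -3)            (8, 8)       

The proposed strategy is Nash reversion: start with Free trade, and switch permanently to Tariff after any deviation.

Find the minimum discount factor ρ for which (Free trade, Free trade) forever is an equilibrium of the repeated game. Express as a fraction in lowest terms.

Under grim trigger the critical discount factor is (T−C)/(T−P) with T = 26, C = 13, P = 8.
ρ* = (26−13)/(26−8) = 13/18.

13/18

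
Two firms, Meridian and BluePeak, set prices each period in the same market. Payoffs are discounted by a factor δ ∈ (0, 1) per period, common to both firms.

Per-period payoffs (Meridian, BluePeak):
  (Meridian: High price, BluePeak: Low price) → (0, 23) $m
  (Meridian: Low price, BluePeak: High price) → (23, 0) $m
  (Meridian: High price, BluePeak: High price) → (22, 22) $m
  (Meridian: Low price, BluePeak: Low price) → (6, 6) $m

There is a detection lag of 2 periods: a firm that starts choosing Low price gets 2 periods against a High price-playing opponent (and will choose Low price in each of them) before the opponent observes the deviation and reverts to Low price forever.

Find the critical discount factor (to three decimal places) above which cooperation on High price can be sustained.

The best deviation is to choose Low price for all 2 undetected periods, earning 23 each, then 6 forever once detected.
Deviation value: 23(1−δ^2)/(1−δ) + 6δ^2/(1−δ); cooperation value: 22/(1−δ).
IC: 22 ≥ 23(1−δ^2) + 6δ^2 = 23 − 17δ^2.
So δ^2 ≥ 1/17, giving δ ≥ (1/17)^(1/2) ≈ 0.243.

0.243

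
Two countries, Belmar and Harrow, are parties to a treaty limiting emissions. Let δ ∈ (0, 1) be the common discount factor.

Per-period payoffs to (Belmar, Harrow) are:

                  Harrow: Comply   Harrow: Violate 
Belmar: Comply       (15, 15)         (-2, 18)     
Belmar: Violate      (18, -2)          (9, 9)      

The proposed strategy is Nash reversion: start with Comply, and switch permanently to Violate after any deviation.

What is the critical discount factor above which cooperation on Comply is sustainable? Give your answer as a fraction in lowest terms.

One-period gain from deviating is 18 − 15 = 3. The loss is 15 − 9 = 6 in every subsequent period, with present value 6·δ/(1−δ).
Deviation is unprofitable when 6·δ/(1−δ) ≥ 3, i.e. δ/(1−δ) ≥ 1/2.
Equivalently δ ≥ 3/(3+6) = 1/3.

1/3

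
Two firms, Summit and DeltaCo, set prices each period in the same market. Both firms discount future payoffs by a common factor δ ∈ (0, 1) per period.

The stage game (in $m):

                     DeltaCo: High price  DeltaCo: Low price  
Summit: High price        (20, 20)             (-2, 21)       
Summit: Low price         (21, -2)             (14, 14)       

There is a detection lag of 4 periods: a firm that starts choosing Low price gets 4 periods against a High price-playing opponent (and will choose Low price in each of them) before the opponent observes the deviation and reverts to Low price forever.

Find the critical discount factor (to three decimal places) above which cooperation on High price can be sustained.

Deviating for the 4 undetected periods gains 21−20 = 1 per period over cooperation, then loses 20−14 = 6 per period forever once punishment starts.
Gain: 1(1 + δ + … + δ^3); loss: 6·δ^4/(1−δ).
No profitable deviation ⇔ 1(1−δ^4) ≤ 6·δ^4, i.e. δ^4 ≥ 1/(1+6) = 1/7.
Hence δ ≥ (1/7)^(1/4) ≈ 0.615.

0.615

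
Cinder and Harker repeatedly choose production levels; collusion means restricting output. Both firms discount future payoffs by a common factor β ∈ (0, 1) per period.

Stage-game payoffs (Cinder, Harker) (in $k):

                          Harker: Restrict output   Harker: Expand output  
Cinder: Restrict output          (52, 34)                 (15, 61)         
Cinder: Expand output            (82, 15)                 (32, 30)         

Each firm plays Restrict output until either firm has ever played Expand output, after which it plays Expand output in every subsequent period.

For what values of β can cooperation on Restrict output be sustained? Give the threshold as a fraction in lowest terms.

Cinder: cooperation gives 52 each period; deviation gives 82 once then 32 forever.
  52/(1−β) ≥ 82 + 32β/(1−β) ⇒ β ≥ 30/50 = 3/5.
Harker: cooperation gives 34 each period; deviation gives 61 once then 30 forever.
  β ≥ 27/31.
Both must hold, so the binding constraint is Harker's: β ≥ 27/31.

27/31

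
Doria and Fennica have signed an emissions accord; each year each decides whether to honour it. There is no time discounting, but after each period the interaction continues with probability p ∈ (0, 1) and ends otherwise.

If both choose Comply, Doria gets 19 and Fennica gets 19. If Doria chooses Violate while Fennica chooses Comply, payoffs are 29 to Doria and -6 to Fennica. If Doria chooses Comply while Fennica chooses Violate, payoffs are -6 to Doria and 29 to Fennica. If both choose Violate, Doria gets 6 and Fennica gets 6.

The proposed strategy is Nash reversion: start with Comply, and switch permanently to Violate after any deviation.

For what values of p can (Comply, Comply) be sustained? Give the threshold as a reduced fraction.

10/23

With no time discounting, the continuation probability p plays the role of the discount factor.
Grim-trigger IC: 19/(1−p) ≥ 29 + 6p/(1−p) ⇒ p ≥ (29−19)/(29−6) = 10/23.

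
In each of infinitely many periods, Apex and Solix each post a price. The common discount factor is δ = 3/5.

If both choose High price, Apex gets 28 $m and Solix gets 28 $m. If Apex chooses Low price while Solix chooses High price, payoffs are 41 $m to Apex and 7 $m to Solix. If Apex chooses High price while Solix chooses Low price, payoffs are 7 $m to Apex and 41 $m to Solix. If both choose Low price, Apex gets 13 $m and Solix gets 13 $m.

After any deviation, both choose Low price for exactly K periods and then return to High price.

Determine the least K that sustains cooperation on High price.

No profitable deviation requires (28−13)(δ+…+δ^K) ≥ 41−28, i.e. δ+…+δ^K ≥ 13/15 ≈ 0.8667.
With δ = 3/5, the partial sums are K=1: 0.6000, K=2: 0.9600.
K = 2 is the first length at which the sum reaches 0.8667.

2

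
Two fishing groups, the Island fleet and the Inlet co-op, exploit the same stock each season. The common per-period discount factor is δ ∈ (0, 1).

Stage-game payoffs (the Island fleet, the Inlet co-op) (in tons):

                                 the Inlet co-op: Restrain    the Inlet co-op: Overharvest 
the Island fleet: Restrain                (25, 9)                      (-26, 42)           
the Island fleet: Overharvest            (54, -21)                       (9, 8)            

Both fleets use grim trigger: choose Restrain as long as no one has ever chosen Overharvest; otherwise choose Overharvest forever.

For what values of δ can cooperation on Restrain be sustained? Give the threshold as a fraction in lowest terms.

33/34

the Island fleet's threshold: (54−25)/(54−9) = 29/45.
the Inlet co-op's threshold: (42−9)/(42−8) = 33/34.
29/45 < 33/34, so the Inlet co-op binds and δ* = 33/34.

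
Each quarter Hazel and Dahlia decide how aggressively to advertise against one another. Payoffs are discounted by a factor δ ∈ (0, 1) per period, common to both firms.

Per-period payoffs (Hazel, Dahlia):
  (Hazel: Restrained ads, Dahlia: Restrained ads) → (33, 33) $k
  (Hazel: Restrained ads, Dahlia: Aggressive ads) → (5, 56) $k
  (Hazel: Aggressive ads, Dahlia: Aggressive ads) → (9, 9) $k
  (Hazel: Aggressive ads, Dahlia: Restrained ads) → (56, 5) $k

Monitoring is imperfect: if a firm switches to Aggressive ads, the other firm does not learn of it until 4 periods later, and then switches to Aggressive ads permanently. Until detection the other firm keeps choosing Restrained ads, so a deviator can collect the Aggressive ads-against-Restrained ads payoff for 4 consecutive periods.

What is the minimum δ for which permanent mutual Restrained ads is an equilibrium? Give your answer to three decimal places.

A deviator earns 56 for 4 periods, then 9 forever; cooperating earns 33 forever. Multiplying the IC by (1−δ):
33 ≥ 56(1−δ^4) + 9δ^4, so 47·δ^4 ≥ 23 and δ^4 ≥ 23/47.
δ ≥ (23/47)^(1/4) ≈ 0.836.

0.836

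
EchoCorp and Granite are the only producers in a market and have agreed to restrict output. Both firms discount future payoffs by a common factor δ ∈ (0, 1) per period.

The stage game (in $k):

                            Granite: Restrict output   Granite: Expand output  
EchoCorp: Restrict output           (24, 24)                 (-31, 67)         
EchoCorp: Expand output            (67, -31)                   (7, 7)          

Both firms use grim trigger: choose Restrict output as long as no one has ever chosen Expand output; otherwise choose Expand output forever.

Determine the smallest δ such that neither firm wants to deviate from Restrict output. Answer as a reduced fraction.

Cooperation forever yields 24 each period: 24/(1−δ).
Deviating yields 67 once, then 7 forever: 67 + 7δ/(1−δ).
No profitable deviation requires 24/(1−δ) ≥ 67 + 7δ/(1−δ).
Multiplying by (1−δ): 24 ≥ 67(1−δ) + 7δ = 67 − 60δ.
So 60δ ≥ 43, i.e. δ ≥ 43/60.

43/60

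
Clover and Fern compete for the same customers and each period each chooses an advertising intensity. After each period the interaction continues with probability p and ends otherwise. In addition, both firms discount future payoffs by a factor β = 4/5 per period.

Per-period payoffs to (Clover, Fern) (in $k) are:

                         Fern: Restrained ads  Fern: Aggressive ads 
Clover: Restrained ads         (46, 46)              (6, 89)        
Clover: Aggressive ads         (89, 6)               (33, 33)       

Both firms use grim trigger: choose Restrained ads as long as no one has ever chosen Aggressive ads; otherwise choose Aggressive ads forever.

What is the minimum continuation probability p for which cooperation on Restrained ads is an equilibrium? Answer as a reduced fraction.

Expected continuation weight on next period's payoff is β·p = 4/5·p, which plays the role of the discount factor.
Cooperation requires 4/5·p ≥ (89−46)/(89−33) = 43/56, hence p ≥ 215/224.

215/224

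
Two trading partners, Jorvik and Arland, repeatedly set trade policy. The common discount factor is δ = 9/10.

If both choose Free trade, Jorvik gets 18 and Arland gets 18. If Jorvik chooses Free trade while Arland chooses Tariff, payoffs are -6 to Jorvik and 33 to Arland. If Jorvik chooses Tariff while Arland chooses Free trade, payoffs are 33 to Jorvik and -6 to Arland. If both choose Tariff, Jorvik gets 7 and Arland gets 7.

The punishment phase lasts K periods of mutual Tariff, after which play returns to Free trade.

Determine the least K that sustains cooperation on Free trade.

IC: δ(1−δ^K)/(1−δ) ≥ (33−18)/(18−7) = 15/11.
With δ = 9/10: need 1 − δ^K ≥ 15/11·(1−9/10)/(9/10), i.e. δ^K ≤ 0.8485.
Since (9/10)^1 = 0.9000 and (9/10)^2 = 0.8100, the smallest such K is 2.

2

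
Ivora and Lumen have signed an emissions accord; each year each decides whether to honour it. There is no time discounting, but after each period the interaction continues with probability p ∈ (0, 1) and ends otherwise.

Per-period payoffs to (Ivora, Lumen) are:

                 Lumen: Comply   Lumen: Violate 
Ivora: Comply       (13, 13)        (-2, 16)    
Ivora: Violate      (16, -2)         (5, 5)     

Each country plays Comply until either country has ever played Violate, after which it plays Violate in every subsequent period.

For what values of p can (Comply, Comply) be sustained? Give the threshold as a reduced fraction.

Expected cooperation value is 13 + p·13 + p²·13 + … = 13/(1−p); deviation gives 16 + p·5/(1−p).
13 ≥ 16(1−p) + 5p ⇒ 11p ≥ 3 ⇒ p ≥ 3/11.

3/11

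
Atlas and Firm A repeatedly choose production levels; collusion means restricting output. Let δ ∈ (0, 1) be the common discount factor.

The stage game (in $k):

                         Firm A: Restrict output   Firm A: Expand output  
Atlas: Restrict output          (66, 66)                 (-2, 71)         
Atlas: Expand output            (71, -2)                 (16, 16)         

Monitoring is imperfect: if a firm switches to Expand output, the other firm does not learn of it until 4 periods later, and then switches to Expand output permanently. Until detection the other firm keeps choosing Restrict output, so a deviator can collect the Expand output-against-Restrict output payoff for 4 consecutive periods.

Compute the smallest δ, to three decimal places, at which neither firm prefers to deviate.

0.549

The best deviation is to choose Expand output for all 4 undetected periods, earning 71 each, then 16 forever once detected.
Deviation value: 71(1−δ^4)/(1−δ) + 16δ^4/(1−δ); cooperation value: 66/(1−δ).
IC: 66 ≥ 71(1−δ^4) + 16δ^4 = 71 − 55δ^4.
So δ^4 ≥ 5/55 = 1/11, giving δ ≥ (1/11)^(1/4) ≈ 0.549.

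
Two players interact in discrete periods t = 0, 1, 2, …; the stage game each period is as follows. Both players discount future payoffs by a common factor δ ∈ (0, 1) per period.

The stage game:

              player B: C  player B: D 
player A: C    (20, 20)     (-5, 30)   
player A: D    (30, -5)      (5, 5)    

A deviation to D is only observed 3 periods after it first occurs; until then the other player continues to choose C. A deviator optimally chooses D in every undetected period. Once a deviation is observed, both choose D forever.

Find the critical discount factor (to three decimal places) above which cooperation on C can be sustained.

0.737

The best deviation is to choose D for all 3 undetected periods, earning 30 each, then 5 forever once detected.
Deviation value: 30(1−δ^3)/(1−δ) + 5δ^3/(1−δ); cooperation value: 20/(1−δ).
IC: 20 ≥ 30(1−δ^3) + 5δ^3 = 30 − 25δ^3.
So δ^3 ≥ 10/25 = 2/5, giving δ ≥ (2/5)^(1/3) ≈ 0.737.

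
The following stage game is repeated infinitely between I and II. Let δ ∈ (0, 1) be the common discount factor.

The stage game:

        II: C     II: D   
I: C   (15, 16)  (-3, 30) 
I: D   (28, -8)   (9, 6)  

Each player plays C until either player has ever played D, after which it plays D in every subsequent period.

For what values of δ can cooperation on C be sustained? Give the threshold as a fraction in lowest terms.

13/19

I: cooperation gives 15 each period; deviation gives 28 once then 9 forever.
  15/(1−δ) ≥ 28 + 9δ/(1−δ) ⇒ δ ≥ 13/19.
II: cooperation gives 16 each period; deviation gives 30 once then 6 forever.
  δ ≥ 14/24 = 7/12.
Both must hold, so the binding constraint is I's: δ ≥ 13/19.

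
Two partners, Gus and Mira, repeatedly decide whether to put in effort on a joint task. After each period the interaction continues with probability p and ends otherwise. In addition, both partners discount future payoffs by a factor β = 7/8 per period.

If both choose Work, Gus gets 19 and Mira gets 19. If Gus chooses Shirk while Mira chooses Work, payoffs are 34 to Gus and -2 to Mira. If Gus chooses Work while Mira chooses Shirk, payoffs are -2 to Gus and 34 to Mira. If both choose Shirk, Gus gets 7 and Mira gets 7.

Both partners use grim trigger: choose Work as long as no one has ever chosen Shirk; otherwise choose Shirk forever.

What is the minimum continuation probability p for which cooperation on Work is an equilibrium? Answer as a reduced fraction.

Expected continuation weight on next period's payoff is β·p = 7/8·p, which plays the role of the discount factor.
Cooperation requires 7/8·p ≥ (34−19)/(34−7) = 5/9, hence p ≥ 40/63.

40/63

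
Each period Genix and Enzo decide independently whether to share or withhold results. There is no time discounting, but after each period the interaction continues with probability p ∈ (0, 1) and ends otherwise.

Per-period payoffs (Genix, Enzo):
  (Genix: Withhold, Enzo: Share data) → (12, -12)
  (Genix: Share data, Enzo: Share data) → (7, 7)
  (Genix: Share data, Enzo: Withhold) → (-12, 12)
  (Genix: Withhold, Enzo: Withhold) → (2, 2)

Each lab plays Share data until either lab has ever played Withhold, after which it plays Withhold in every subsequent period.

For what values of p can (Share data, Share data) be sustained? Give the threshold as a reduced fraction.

With no time discounting, the continuation probability p plays the role of the discount factor.
Grim-trigger IC: 7/(1−p) ≥ 12 + 2p/(1−p) ⇒ p ≥ (12−7)/(12−2) = 1/2.

1/2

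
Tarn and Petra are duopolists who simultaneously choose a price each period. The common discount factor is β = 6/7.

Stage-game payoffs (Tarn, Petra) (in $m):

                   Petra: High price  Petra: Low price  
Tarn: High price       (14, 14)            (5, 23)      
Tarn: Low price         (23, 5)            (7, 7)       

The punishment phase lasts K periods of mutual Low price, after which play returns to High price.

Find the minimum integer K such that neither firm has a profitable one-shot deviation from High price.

2

IC: β(1−β^K)/(1−β) ≥ (23−14)/(14−7) = 9/7.
With β = 6/7: need 1 − β^K ≥ 9/7·(1−6/7)/(6/7), i.e. β^K ≤ 0.7857.
Since (6/7)^1 = 0.8571 and (6/7)^2 = 0.7347, the smallest such K is 2.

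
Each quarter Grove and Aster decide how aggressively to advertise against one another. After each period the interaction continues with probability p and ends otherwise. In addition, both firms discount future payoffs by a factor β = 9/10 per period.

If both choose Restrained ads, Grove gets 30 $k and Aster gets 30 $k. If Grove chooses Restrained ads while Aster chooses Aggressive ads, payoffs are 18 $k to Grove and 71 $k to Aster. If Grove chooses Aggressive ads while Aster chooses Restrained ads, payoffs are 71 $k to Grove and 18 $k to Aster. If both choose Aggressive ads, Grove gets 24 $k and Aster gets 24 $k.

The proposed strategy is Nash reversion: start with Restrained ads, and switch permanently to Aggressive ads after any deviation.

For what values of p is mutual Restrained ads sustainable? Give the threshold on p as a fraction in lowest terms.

410/423

Expected continuation weight on next period's payoff is β·p = 9/10·p, which plays the role of the discount factor.
Cooperation requires 9/10·p ≥ (71−30)/(71−24) = 41/47, hence p ≥ 410/423.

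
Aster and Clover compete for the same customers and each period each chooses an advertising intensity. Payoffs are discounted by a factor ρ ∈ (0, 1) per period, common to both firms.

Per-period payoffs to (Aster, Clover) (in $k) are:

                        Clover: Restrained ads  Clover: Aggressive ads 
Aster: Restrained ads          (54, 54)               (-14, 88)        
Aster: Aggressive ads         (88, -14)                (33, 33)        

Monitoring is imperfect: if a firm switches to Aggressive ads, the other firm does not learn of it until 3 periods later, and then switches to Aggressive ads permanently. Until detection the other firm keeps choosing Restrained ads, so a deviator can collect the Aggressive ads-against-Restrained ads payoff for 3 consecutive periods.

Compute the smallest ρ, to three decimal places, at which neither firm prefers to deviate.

0.852

The best deviation is to choose Aggressive ads for all 3 undetected periods, earning 88 each, then 33 forever once detected.
Deviation value: 88(1−ρ^3)/(1−ρ) + 33ρ^3/(1−ρ); cooperation value: 54/(1−ρ).
IC: 54 ≥ 88(1−ρ^3) + 33ρ^3 = 88 − 55ρ^3.
So ρ^3 ≥ 34/55, giving ρ ≥ (34/55)^(1/3) ≈ 0.852.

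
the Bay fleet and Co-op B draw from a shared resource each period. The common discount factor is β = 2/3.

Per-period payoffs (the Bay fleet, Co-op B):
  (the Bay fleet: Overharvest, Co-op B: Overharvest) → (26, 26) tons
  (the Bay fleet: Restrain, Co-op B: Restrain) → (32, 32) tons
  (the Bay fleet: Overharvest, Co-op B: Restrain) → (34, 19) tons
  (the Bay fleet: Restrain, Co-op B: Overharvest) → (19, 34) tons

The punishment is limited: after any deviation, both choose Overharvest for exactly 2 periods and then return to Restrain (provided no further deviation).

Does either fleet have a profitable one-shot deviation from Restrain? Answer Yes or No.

No

IC: β+…+β^2 ≥ (34−32)/(32−26) = 1/3.
At β = 2/3: partial sum = 1.1111 ≥ 0.3333. Cooperation sustainable.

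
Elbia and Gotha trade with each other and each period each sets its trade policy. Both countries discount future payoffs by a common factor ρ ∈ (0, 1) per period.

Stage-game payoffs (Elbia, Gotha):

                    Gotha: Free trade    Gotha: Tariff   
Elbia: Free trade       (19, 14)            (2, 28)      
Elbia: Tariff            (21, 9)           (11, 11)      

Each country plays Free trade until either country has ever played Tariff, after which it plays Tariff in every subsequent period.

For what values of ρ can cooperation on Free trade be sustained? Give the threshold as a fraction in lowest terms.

14/17

Elbia's threshold: (21−19)/(21−11) = 1/5.
Gotha's threshold: (28−14)/(28−11) = 14/17.
1/5 < 14/17, so Gotha binds and ρ* = 14/17.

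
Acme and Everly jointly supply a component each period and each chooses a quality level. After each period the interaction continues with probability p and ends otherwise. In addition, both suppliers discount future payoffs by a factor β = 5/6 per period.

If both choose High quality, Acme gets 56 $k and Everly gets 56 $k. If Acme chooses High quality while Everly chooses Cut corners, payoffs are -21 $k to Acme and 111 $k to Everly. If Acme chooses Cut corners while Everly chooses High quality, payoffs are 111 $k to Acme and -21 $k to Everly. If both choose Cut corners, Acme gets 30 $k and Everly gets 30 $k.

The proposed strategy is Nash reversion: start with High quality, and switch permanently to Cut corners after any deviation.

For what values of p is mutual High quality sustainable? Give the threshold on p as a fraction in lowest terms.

22/27

With continuation probability p and discount β, the effective per-period discount factor is βp.
Grim-trigger IC: βp ≥ (111−56)/(111−30) = 55/81.
So p ≥ (55/81)/(5/6) = 22/27.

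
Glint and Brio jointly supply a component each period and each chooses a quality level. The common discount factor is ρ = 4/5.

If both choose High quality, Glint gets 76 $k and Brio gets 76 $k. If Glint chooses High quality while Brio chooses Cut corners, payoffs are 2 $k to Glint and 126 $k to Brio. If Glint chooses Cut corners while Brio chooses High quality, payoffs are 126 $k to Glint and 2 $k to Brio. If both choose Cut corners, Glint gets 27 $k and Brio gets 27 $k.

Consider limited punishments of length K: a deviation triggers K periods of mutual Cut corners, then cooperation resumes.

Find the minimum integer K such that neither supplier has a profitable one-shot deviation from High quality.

Need Σ_{k=1}^{K} ρ^k ≥ (126−76)/(76−27) = 1.0204 at ρ = 4/5.
At K = 1 the sum is 0.8000 < 1.0204; at K = 2 it is 1.4400 ≥ 1.0204.
So the minimum punishment length is K = 2.

2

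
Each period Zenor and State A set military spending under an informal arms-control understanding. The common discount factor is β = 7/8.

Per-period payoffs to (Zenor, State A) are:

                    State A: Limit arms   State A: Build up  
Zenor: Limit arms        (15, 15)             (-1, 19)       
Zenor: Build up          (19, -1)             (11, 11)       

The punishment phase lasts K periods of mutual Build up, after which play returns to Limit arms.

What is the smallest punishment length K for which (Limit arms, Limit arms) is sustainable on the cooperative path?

2

No profitable deviation requires (15−11)(β+…+β^K) ≥ 19−15, i.e. β+…+β^K ≥ 1 ≈ 1.0000.
With β = 7/8, the partial sums are K=1: 0.8750, K=2: 1.6406.
K = 2 is the first length at which the sum reaches 1.0000.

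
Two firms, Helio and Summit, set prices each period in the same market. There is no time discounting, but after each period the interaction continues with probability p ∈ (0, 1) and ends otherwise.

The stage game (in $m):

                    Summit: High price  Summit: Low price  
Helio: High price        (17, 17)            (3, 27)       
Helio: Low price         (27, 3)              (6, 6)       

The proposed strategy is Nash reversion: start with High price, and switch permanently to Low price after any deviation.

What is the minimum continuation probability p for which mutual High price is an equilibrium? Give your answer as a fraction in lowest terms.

With no time discounting, the continuation probability p plays the role of the discount factor.
Grim-trigger IC: 17/(1−p) ≥ 27 + 6p/(1−p) ⇒ p ≥ (27−17)/(27−6) = 10/21.

10/21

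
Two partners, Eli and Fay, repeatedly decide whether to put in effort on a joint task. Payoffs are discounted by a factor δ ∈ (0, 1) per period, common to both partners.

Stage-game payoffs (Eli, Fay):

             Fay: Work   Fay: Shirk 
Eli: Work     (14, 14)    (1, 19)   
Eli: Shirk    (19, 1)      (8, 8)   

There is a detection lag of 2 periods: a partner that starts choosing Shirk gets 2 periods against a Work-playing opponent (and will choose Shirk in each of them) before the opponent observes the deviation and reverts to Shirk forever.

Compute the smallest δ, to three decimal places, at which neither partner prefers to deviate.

A deviator earns 19 for 2 periods, then 8 forever; cooperating earns 14 forever. Multiplying the IC by (1−δ):
14 ≥ 19(1−δ^2) + 8δ^2, so 11·δ^2 ≥ 5 and δ^2 ≥ 5/11.
δ ≥ (5/11)^(1/2) ≈ 0.674.

0.674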